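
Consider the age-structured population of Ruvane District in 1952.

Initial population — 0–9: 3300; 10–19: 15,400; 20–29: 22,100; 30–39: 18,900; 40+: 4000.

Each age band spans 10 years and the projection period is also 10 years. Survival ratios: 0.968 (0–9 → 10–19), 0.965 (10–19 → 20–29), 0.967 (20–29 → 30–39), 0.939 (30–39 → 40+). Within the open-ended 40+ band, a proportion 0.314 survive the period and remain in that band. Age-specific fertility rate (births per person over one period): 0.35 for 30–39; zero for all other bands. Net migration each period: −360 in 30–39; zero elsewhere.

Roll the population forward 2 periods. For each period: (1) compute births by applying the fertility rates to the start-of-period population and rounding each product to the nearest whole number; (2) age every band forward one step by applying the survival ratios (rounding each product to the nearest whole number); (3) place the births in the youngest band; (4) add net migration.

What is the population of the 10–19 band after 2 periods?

6403

Call the bands 1 to 5, youngest first.
[period 1]
Births: 18900 × 0.35 = 6615
Band 2: 3300 × 0.968 = 3194
Band 3: 15400 × 0.965 = 14861
Band 4: 22100 × 0.967 = 21371
Band 5: 18900 × 0.939 + 4000 × 0.314 = 17747 + 1256 = 19003
Net migration: Band 4 − 360 → 21011
Population now: 0–9=6615, 10–19=3194, 20–29=14861, 30–39=21011, 40+=19003
[period 2]
Births: 21011 × 0.35 = 7354
Band 2: 6615 × 0.968 = 6403
Band 3: 3194 × 0.965 = 3082
Band 4: 14861 × 0.967 = 14371
Band 5: 21011 × 0.939 + 19003 × 0.314 = 19729 + 5967 = 25696
Net migration: Band 4 − 360 → 14011
Population now: 0–9=7354, 10–19=6403, 20–29=3082, 30–39=14011, 40+=25696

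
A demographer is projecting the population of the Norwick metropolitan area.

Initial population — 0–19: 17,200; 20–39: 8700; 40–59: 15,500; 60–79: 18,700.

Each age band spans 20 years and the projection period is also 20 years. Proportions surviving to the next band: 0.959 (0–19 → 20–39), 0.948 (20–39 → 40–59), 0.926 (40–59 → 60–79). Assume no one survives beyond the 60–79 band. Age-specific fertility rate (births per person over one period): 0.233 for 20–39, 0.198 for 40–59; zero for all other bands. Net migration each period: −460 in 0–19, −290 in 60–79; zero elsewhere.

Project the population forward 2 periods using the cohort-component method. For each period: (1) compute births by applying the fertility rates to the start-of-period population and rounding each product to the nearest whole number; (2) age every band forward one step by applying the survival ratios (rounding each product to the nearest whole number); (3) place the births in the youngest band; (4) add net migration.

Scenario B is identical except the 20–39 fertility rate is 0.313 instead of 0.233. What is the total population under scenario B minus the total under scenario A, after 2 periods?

Call the bands 1 to 4, youngest first.
After projecting period 1:
Births: 8700 * 0.233 = 2027, 15500 * 0.198 = 3069 → total 5096
Band 2: 17200 * 0.959 = 16495
Band 3: 8700 * 0.948 = 8248
Band 4: 15500 * 0.926 = 14353
Net migration: Band 1 − 460 → 4636; Band 4 − 290 → 14063
Population now: 0–19=4636, 20–39=16495, 40–59=8248, 60–79=14063
After projecting period 2:
Births: 16495 * 0.233 = 3843, 8248 * 0.198 = 1633 → total 5476
Band 2: 4636 * 0.959 = 4446
Band 3: 16495 * 0.948 = 15637
Band 4: 8248 * 0.926 = 7638
Net migration: Band 1 − 460 → 5016; Band 4 − 290 → 7348
Population now: 0–19=5016, 20–39=4446, 40–59=15637, 60–79=7348
Scenario A total after 2 periods: 32447
Scenario B projection —
After projecting period 1:
Births: 8700 * 0.313 = 2723, 15500 * 0.198 = 3069 → total 5792
Band 2: 17200 * 0.959 = 16495
Band 3: 8700 * 0.948 = 8248
Band 4: 15500 * 0.926 = 14353
Net migration: Band 1 − 460 → 5332; Band 4 − 290 → 14063
Population now: 0–19=5332, 20–39=16495, 40–59=8248, 60–79=14063
After projecting period 2:
Births: 16495 * 0.313 = 5163, 8248 * 0.198 = 1633 → total 6796
Band 2: 5332 * 0.959 = 5113
Band 3: 16495 * 0.948 = 15637
Band 4: 8248 * 0.926 = 7638
Net migration: Band 1 − 460 → 6336; Band 4 − 290 → 7348
Population now: 0–19=6336, 20–39=5113, 40–59=15637, 60–79=7348
Scenario B total after 2 periods: 34434
Difference B − A = 34434 − 32447 = 1987

1987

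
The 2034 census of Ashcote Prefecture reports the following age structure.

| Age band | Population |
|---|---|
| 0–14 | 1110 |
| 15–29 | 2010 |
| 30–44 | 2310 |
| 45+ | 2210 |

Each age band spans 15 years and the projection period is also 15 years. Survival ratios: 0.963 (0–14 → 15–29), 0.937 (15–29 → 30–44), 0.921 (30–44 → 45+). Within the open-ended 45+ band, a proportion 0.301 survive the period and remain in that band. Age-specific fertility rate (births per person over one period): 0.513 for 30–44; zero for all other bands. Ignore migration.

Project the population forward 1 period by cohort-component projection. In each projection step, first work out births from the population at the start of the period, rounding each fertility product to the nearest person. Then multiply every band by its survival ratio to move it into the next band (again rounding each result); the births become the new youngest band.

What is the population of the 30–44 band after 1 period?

Period 1.
Births: 2310 * 0.513 = 1185
15–29: 1110 * 0.963 = 1069
30–44: 2010 * 0.937 = 1883
45+: 2310 * 0.921 + 2210 * 0.301 = 2128 + 665 = 2793
Giving 1185 / 1069 / 1883 / 2793.

1883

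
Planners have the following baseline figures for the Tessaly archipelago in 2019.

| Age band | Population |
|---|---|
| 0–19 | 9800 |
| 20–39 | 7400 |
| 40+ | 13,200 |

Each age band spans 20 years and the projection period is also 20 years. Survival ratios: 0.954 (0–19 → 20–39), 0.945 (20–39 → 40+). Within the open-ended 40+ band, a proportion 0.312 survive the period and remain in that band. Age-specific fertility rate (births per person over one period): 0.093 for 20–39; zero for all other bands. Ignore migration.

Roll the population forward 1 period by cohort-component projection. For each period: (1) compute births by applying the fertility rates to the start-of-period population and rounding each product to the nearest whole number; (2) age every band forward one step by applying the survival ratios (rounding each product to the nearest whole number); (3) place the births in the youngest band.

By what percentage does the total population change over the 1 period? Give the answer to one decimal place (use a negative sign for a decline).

Let group 1 be 0–19 through group 3 = 40+.
— Period 1 —
Births: 7400 × 0.093 = 688
Group 2: 9800 × 0.954 = 9349
Group 3: 7400 × 0.945 + 13200 × 0.312 = 6993 + 4118 = 11111
→ [688, 9349, 11111]
Total: 30400 → 21148; change = -9252; percentage change = -30.4%

-30.4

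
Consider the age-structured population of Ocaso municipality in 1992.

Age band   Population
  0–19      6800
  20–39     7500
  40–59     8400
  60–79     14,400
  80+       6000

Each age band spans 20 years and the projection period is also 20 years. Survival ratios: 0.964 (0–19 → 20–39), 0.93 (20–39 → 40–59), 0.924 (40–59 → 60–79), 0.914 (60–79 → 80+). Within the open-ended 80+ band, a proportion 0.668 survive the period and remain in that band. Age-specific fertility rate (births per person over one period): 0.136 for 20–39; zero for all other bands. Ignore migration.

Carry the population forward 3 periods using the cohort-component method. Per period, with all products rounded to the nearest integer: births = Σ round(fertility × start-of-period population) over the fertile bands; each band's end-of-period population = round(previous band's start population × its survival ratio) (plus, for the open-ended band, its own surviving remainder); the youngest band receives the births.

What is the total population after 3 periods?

Let group 1 be 0–19 through group 5 = 80+.
Period 1.
Births: 7500 × 0.136 = 1020
Group 2: 6800 × 0.964 = 6555
Group 3: 7500 × 0.93 = 6975
Group 4: 8400 × 0.924 = 7762
Group 5: 14400 × 0.914 + 6000 × 0.668 = 13162 + 4008 = 17170
Giving 1020 / 6555 / 6975 / 7762 / 17170.
Period 2.
Births: 6555 × 0.136 = 891
Group 2: 1020 × 0.964 = 983
Group 3: 6555 × 0.93 = 6096
Group 4: 6975 × 0.924 = 6445
Group 5: 7762 × 0.914 + 17170 × 0.668 = 7094 + 11470 = 18564
Giving 891 / 983 / 6096 / 6445 / 18564.
Period 3.
Births: 983 × 0.136 = 134
Group 2: 891 × 0.964 = 859
Group 3: 983 × 0.93 = 914
Group 4: 6096 × 0.924 = 5633
Group 5: 6445 × 0.914 + 18564 × 0.668 = 5891 + 12401 = 18292
Giving 134 / 859 / 914 / 5633 / 18292.
Total after period 3: 134 + 859 + 914 + 5633 + 18292 = 25832

25832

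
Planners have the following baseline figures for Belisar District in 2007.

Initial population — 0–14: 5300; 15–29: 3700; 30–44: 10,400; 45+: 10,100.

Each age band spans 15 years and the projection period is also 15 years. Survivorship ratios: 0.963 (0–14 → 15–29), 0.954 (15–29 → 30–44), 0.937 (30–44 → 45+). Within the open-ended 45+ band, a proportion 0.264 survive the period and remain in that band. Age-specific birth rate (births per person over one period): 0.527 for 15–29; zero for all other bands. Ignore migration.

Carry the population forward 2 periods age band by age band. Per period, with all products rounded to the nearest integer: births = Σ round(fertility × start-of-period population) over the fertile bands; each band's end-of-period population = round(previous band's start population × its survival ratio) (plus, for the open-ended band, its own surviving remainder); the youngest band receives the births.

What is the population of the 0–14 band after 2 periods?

Period 1.
Births: 3700 * 0.527 = 1950
15–29: 5300 * 0.963 = 5104
30–44: 3700 * 0.954 = 3530
45+: 10400 * 0.937 + 10100 * 0.264 = 9745 + 2666 = 12411
End of period: [1950, 5104, 3530, 12411]
Period 2.
Births: 5104 * 0.527 = 2690
15–29: 1950 * 0.963 = 1878
30–44: 5104 * 0.954 = 4869
45+: 3530 * 0.937 + 12411 * 0.264 = 3308 + 3277 = 6585
End of period: [2690, 1878, 4869, 6585]

2690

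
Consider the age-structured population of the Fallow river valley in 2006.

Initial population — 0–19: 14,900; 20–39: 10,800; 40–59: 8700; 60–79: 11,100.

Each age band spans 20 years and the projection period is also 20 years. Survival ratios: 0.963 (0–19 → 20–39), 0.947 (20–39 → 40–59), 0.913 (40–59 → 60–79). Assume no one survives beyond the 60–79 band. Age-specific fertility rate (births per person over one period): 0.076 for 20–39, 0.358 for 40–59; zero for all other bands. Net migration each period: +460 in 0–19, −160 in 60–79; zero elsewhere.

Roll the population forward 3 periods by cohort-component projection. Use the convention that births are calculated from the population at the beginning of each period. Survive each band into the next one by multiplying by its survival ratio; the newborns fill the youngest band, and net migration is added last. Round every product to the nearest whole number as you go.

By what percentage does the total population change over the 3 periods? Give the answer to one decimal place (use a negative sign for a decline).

-40.8

[period 1]
Births: 10800 * 0.076 = 821  |  8700 * 0.358 = 3115 → total 3936
20–39: 14900 * 0.963 = 14349
40–59: 10800 * 0.947 = 10228
60–79: 8700 * 0.913 = 7943
Net migration: 0–19 + 460 → 4396; 60–79 − 160 → 7783
End of period: [4396, 14349, 10228, 7783]
[period 2]
Births: 14349 * 0.076 = 1091  |  10228 * 0.358 = 3662 → total 4753
20–39: 4396 * 0.963 = 4233
40–59: 14349 * 0.947 = 13589
60–79: 10228 * 0.913 = 9338
Net migration: 0–19 + 460 → 5213; 60–79 − 160 → 9178
End of period: [5213, 4233, 13589, 9178]
[period 3]
Births: 4233 * 0.076 = 322  |  13589 * 0.358 = 4865 → total 5187
20–39: 5213 * 0.963 = 5020
40–59: 4233 * 0.947 = 4009
60–79: 13589 * 0.913 = 12407
Net migration: 0–19 + 460 → 5647; 60–79 − 160 → 12247
End of period: [5647, 5020, 4009, 12247]
Total: 45500 → 26923; change = -18577; percentage change = -40.8%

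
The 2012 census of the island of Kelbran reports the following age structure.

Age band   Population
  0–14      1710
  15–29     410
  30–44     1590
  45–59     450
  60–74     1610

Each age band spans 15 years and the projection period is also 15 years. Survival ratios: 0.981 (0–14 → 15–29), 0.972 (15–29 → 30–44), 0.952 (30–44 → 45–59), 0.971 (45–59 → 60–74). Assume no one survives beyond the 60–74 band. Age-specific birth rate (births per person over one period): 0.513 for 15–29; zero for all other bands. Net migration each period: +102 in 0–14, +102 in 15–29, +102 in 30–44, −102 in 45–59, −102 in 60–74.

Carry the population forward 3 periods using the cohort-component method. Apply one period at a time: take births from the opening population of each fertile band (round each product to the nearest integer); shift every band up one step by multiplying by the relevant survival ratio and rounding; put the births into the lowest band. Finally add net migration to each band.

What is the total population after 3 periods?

3812

[period 1]
Births: 410 × 0.513 = 210
15–29: 1710 × 0.981 = 1678
30–44: 410 × 0.972 = 399
45–59: 1590 × 0.952 = 1514
60–74: 450 × 0.971 = 437
Net migration: 0–14 + 102 → 312; 15–29 + 102 → 1780; 30–44 + 102 → 501; 45–59 − 102 → 1412; 60–74 − 102 → 335
End of period: [312, 1780, 501, 1412, 335]
[period 2]
Births: 1780 × 0.513 = 913
15–29: 312 × 0.981 = 306
30–44: 1780 × 0.972 = 1730
45–59: 501 × 0.952 = 477
60–74: 1412 × 0.971 = 1371
Net migration: 0–14 + 102 → 1015; 15–29 + 102 → 408; 30–44 + 102 → 1832; 45–59 − 102 → 375; 60–74 − 102 → 1269
End of period: [1015, 408, 1832, 375, 1269]
[period 3]
Births: 408 × 0.513 = 209
15–29: 1015 × 0.981 = 996
30–44: 408 × 0.972 = 397
45–59: 1832 × 0.952 = 1744
60–74: 375 × 0.971 = 364
Net migration: 0–14 + 102 → 311; 15–29 + 102 → 1098; 30–44 + 102 → 499; 45–59 − 102 → 1642; 60–74 − 102 → 262
End of period: [311, 1098, 499, 1642, 262]
Total after period 3: 311 + 1098 + 499 + 1642 + 262 = 3812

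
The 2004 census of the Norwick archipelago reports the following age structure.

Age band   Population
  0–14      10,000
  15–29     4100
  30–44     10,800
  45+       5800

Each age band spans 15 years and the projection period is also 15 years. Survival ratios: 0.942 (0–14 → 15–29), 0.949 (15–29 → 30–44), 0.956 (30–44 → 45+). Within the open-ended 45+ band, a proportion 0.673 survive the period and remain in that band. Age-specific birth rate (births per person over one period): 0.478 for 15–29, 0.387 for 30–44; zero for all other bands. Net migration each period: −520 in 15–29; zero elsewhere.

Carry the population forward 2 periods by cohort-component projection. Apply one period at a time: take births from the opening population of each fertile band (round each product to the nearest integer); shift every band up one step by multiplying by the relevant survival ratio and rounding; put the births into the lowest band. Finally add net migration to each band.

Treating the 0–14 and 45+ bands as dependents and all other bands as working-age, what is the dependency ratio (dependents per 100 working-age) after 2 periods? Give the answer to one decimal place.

Let group 1 be 0–14 through group 4 = 45+.
Period 1.
Births: 4100 * 0.478 = 1960 ; 10800 * 0.387 = 4180 → total 6140
Group 2: 10000 * 0.942 = 9420
Group 3: 4100 * 0.949 = 3891
Group 4: 10800 * 0.956 + 5800 * 0.673 = 10325 + 3903 = 14228
Net migration: Group 2 − 520 → 8900
Giving 6140 / 8900 / 3891 / 14228.
Period 2.
Births: 8900 * 0.478 = 4254 ; 3891 * 0.387 = 1506 → total 5760
Group 2: 6140 * 0.942 = 5784
Group 3: 8900 * 0.949 = 8446
Group 4: 3891 * 0.956 + 14228 * 0.673 = 3720 + 9575 = 13295
Net migration: Group 2 − 520 → 5264
Giving 5760 / 5264 / 8446 / 13295.
Dependents (band 0–14 + band 45+) = 5760 + 13295 = 19055; working-age = 13710; ratio = 19055/13710 × 100 = 139.0

139.0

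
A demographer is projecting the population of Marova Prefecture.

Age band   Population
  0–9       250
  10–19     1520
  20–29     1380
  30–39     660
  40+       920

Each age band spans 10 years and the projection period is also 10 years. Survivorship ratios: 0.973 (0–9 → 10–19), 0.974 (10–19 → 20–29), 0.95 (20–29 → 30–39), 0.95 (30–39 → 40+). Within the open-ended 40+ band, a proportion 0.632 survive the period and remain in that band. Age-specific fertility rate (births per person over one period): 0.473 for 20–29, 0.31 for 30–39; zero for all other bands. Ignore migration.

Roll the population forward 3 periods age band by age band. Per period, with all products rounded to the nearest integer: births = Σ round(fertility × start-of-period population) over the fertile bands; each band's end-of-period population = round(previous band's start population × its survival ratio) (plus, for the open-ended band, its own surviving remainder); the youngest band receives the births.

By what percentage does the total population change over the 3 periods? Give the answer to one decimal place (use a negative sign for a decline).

11.4

Let group 1 be 0–9 through group 5 = 40+.
Period 1:
Births: 1380 × 0.473 = 653 ; 660 × 0.31 = 205 ⇒ total 858
Group 2: 250 × 0.973 = 243
Group 3: 1520 × 0.974 = 1480
Group 4: 1380 × 0.95 = 1311
Group 5: 660 × 0.95 + 920 × 0.632 = 627 + 581 = 1208
Giving 858 / 243 / 1480 / 1311 / 1208.
Period 2:
Births: 1480 × 0.473 = 700 ; 1311 × 0.31 = 406 ⇒ total 1106
Group 2: 858 × 0.973 = 835
Group 3: 243 × 0.974 = 237
Group 4: 1480 × 0.95 = 1406
Group 5: 1311 × 0.95 + 1208 × 0.632 = 1245 + 763 = 2008
Giving 1106 / 835 / 237 / 1406 / 2008.
Period 3:
Births: 237 × 0.473 = 112 ; 1406 × 0.31 = 436 ⇒ total 548
Group 2: 1106 × 0.973 = 1076
Group 3: 835 × 0.974 = 813
Group 4: 237 × 0.95 = 225
Group 5: 1406 × 0.95 + 2008 × 0.632 = 1336 + 1269 = 2605
Giving 548 / 1076 / 813 / 225 / 2605.
Total: 4730 → 5267; change = 537; percentage change = 11.4%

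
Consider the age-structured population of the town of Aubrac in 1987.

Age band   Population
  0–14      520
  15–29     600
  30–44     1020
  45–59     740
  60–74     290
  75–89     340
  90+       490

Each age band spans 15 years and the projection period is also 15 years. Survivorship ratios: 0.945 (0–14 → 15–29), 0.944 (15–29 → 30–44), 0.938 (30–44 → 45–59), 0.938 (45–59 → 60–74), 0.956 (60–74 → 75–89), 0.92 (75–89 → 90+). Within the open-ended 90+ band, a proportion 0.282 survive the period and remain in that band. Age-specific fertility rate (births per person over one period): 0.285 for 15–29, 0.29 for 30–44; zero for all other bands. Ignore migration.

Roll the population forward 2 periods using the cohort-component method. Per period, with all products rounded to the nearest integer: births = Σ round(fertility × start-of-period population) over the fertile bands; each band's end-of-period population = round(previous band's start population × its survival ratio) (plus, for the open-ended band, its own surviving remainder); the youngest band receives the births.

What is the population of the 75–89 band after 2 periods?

After projecting period 1:
Births: 600 * 0.285 = 171, 1020 * 0.29 = 296 ⇒ total 467
15–29: 520 * 0.945 = 491
30–44: 600 * 0.944 = 566
45–59: 1020 * 0.938 = 957
60–74: 740 * 0.938 = 694
75–89: 290 * 0.956 = 277
90+: 340 * 0.92 + 490 * 0.282 = 313 + 138 = 451
Giving 467 / 491 / 566 / 957 / 694 / 277 / 451.
After projecting period 2:
Births: 491 * 0.285 = 140, 566 * 0.29 = 164 ⇒ total 304
15–29: 467 * 0.945 = 441
30–44: 491 * 0.944 = 464
45–59: 566 * 0.938 = 531
60–74: 957 * 0.938 = 898
75–89: 694 * 0.956 = 663
90+: 277 * 0.92 + 451 * 0.282 = 255 + 127 = 382
Giving 304 / 441 / 464 / 531 / 898 / 663 / 382.

663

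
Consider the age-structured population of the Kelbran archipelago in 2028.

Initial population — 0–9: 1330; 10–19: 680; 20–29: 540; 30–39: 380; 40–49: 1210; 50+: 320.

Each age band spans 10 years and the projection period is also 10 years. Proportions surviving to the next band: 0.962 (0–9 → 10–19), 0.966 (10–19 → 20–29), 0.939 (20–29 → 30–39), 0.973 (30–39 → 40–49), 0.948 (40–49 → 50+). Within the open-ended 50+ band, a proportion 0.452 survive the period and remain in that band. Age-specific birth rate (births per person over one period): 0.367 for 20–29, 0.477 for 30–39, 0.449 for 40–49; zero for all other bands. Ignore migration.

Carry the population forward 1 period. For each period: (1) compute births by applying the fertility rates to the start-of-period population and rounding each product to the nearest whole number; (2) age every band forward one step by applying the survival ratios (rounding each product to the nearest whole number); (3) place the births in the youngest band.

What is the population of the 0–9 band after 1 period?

922

Numbering the bands 1..6 from youngest to oldest:
Period 1:
Births: 540 × 0.367 = 198 ; 380 × 0.477 = 181 ; 1210 × 0.449 = 543 → total 922
Band 2: 1330 × 0.962 = 1279
Band 3: 680 × 0.966 = 657
Band 4: 540 × 0.939 = 507
Band 5: 380 × 0.973 = 370
Band 6: 1210 × 0.948 + 320 × 0.452 = 1147 + 145 = 1292
End of period: [922, 1279, 657, 507, 370, 1292]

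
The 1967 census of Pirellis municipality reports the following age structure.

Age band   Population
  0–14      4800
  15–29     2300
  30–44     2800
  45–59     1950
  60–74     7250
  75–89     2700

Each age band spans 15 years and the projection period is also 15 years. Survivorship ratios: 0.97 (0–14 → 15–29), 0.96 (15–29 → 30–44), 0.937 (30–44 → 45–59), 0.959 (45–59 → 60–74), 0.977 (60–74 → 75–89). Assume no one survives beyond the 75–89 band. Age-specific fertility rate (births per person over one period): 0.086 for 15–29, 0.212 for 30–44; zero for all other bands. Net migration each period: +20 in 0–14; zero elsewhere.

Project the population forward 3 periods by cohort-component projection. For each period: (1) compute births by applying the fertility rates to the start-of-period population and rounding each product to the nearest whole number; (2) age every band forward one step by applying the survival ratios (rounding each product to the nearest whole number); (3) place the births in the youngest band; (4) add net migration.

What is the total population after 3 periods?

After projecting period 1:
Births: 2300 × 0.086 = 198  |  2800 × 0.212 = 594 ⇒ total 792
15–29: 4800 × 0.97 = 4656
30–44: 2300 × 0.96 = 2208
45–59: 2800 × 0.937 = 2624
60–74: 1950 × 0.959 = 1870
75–89: 7250 × 0.977 = 7083
Net migration: 0–14 + 20 → 812
→ [812, 4656, 2208, 2624, 1870, 7083]
After projecting period 2:
Births: 4656 × 0.086 = 400  |  2208 × 0.212 = 468 ⇒ total 868
15–29: 812 × 0.97 = 788
30–44: 4656 × 0.96 = 4470
45–59: 2208 × 0.937 = 2069
60–74: 2624 × 0.959 = 2516
75–89: 1870 × 0.977 = 1827
Net migration: 0–14 + 20 → 888
→ [888, 788, 4470, 2069, 2516, 1827]
After projecting period 3:
Births: 788 × 0.086 = 68  |  4470 × 0.212 = 948 ⇒ total 1016
15–29: 888 × 0.97 = 861
30–44: 788 × 0.96 = 756
45–59: 4470 × 0.937 = 4188
60–74: 2069 × 0.959 = 1984
75–89: 2516 × 0.977 = 2458
Net migration: 0–14 + 20 → 1036
→ [1036, 861, 756, 4188, 1984, 2458]
Total after period 3: 1036 + 861 + 756 + 4188 + 1984 + 2458 = 11283

11283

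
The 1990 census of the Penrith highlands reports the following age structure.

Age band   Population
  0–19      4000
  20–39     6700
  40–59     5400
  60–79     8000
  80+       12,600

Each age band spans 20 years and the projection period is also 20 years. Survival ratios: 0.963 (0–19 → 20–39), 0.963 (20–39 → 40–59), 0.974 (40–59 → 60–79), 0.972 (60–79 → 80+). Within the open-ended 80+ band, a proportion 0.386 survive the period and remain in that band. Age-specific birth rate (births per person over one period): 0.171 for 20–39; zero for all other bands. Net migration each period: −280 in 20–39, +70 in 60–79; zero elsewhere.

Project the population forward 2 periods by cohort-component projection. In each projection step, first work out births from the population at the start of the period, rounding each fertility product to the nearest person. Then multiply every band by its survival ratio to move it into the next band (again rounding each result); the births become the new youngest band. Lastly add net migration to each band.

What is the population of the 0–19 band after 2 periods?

Call the groups 1 to 5, youngest first.
Period 1.
Births: 6700 * 0.171 = 1146
Group 2: 4000 * 0.963 = 3852
Group 3: 6700 * 0.963 = 6452
Group 4: 5400 * 0.974 = 5260
Group 5: 8000 * 0.972 + 12600 * 0.386 = 7776 + 4864 = 12640
Net migration: Group 2 − 280 → 3572; Group 4 + 70 → 5330
End of period: [1146, 3572, 6452, 5330, 12640]
Period 2.
Births: 3572 * 0.171 = 611
Group 2: 1146 * 0.963 = 1104
Group 3: 3572 * 0.963 = 3440
Group 4: 6452 * 0.974 = 6284
Group 5: 5330 * 0.972 + 12640 * 0.386 = 5181 + 4879 = 10060
Net migration: Group 2 − 280 → 824; Group 4 + 70 → 6354
End of period: [611, 824, 3440, 6354, 10060]

611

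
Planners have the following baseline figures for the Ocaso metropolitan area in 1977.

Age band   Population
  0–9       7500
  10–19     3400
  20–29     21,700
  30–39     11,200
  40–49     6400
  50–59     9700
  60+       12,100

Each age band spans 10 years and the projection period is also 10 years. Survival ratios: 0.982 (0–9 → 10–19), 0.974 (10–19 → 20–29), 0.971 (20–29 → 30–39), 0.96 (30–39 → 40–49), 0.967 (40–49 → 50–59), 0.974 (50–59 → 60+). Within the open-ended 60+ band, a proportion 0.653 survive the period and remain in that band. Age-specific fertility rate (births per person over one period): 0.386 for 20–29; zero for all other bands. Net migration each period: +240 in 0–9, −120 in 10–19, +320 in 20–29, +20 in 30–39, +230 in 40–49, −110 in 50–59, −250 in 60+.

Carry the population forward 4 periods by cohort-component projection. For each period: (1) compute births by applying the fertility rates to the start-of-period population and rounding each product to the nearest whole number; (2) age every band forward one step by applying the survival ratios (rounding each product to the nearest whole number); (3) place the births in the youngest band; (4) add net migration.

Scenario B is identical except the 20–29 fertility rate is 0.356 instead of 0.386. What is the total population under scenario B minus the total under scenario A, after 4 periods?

-1400

Period 1.
Births: 21700 * 0.386 = 8376
10–19: 7500 * 0.982 = 7365
20–29: 3400 * 0.974 = 3312
30–39: 21700 * 0.971 = 21071
40–49: 11200 * 0.96 = 10752
50–59: 6400 * 0.967 = 6189
60+: 9700 * 0.974 + 12100 * 0.653 = 9448 + 7901 = 17349
Net migration: 0–9 + 240 → 8616; 10–19 − 120 → 7245; 20–29 + 320 → 3632; 30–39 + 20 → 21091; 40–49 + 230 → 10982; 50–59 − 110 → 6079; 60+ − 250 → 17099
Giving 8616 / 7245 / 3632 / 21091 / 10982 / 6079 / 17099.
Period 2.
Births: 3632 * 0.386 = 1402
10–19: 8616 * 0.982 = 8461
20–29: 7245 * 0.974 = 7057
30–39: 3632 * 0.971 = 3527
40–49: 21091 * 0.96 = 20247
50–59: 10982 * 0.967 = 10620
60+: 6079 * 0.974 + 17099 * 0.653 = 5921 + 11166 = 17087
Net migration: 0–9 + 240 → 1642; 10–19 − 120 → 8341; 20–29 + 320 → 7377; 30–39 + 20 → 3547; 40–49 + 230 → 20477; 50–59 − 110 → 10510; 60+ − 250 → 16837
Giving 1642 / 8341 / 7377 / 3547 / 20477 / 10510 / 16837.
Period 3.
Births: 7377 * 0.386 = 2848
10–19: 1642 * 0.982 = 1612
20–29: 8341 * 0.974 = 8124
30–39: 7377 * 0.971 = 7163
40–49: 3547 * 0.96 = 3405
50–59: 20477 * 0.967 = 19801
60+: 10510 * 0.974 + 16837 * 0.653 = 10237 + 10995 = 21232
Net migration: 0–9 + 240 → 3088; 10–19 − 120 → 1492; 20–29 + 320 → 8444; 30–39 + 20 → 7183; 40–49 + 230 → 3635; 50–59 − 110 → 19691; 60+ − 250 → 20982
Giving 3088 / 1492 / 8444 / 7183 / 3635 / 19691 / 20982.
Period 4.
Births: 8444 * 0.386 = 3259
10–19: 3088 * 0.982 = 3032
20–29: 1492 * 0.974 = 1453
30–39: 8444 * 0.971 = 8199
40–49: 7183 * 0.96 = 6896
50–59: 3635 * 0.967 = 3515
60+: 19691 * 0.974 + 20982 * 0.653 = 19179 + 13701 = 32880
Net migration: 0–9 + 240 → 3499; 10–19 − 120 → 2912; 20–29 + 320 → 1773; 30–39 + 20 → 8219; 40–49 + 230 → 7126; 50–59 − 110 → 3405; 60+ − 250 → 32630
Giving 3499 / 2912 / 1773 / 8219 / 7126 / 3405 / 32630.
Scenario A total after 4 periods: 59564
Scenario B projection —
Period 1.
Births: 21700 * 0.356 = 7725
10–19: 7500 * 0.982 = 7365
20–29: 3400 * 0.974 = 3312
30–39: 21700 * 0.971 = 21071
40–49: 11200 * 0.96 = 10752
50–59: 6400 * 0.967 = 6189
60+: 9700 * 0.974 + 12100 * 0.653 = 9448 + 7901 = 17349
Net migration: 0–9 + 240 → 7965; 10–19 − 120 → 7245; 20–29 + 320 → 3632; 30–39 + 20 → 21091; 40–49 + 230 → 10982; 50–59 − 110 → 6079; 60+ − 250 → 17099
Giving 7965 / 7245 / 3632 / 21091 / 10982 / 6079 / 17099.
Period 2.
Births: 3632 * 0.356 = 1293
10–19: 7965 * 0.982 = 7822
20–29: 7245 * 0.974 = 7057
30–39: 3632 * 0.971 = 3527
40–49: 21091 * 0.96 = 20247
50–59: 10982 * 0.967 = 10620
60+: 6079 * 0.974 + 17099 * 0.653 = 5921 + 11166 = 17087
Net migration: 0–9 + 240 → 1533; 10–19 − 120 → 7702; 20–29 + 320 → 7377; 30–39 + 20 → 3547; 40–49 + 230 → 20477; 50–59 − 110 → 10510; 60+ − 250 → 16837
Giving 1533 / 7702 / 7377 / 3547 / 20477 / 10510 / 16837.
Period 3.
Births: 7377 * 0.356 = 2626
10–19: 1533 * 0.982 = 1505
20–29: 7702 * 0.974 = 7502
30–39: 7377 * 0.971 = 7163
40–49: 3547 * 0.96 = 3405
50–59: 20477 * 0.967 = 19801
60+: 10510 * 0.974 + 16837 * 0.653 = 10237 + 10995 = 21232
Net migration: 0–9 + 240 → 2866; 10–19 − 120 → 1385; 20–29 + 320 → 7822; 30–39 + 20 → 7183; 40–49 + 230 → 3635; 50–59 − 110 → 19691; 60+ − 250 → 20982
Giving 2866 / 1385 / 7822 / 7183 / 3635 / 19691 / 20982.
Period 4.
Births: 7822 * 0.356 = 2785
10–19: 2866 * 0.982 = 2814
20–29: 1385 * 0.974 = 1349
30–39: 7822 * 0.971 = 7595
40–49: 7183 * 0.96 = 6896
50–59: 3635 * 0.967 = 3515
60+: 19691 * 0.974 + 20982 * 0.653 = 19179 + 13701 = 32880
Net migration: 0–9 + 240 → 3025; 10–19 − 120 → 2694; 20–29 + 320 → 1669; 30–39 + 20 → 7615; 40–49 + 230 → 7126; 50–59 − 110 → 3405; 60+ − 250 → 32630
Giving 3025 / 2694 / 1669 / 7615 / 7126 / 3405 / 32630.
Scenario B total after 4 periods: 58164
Difference B − A = 58164 − 59564 = -1400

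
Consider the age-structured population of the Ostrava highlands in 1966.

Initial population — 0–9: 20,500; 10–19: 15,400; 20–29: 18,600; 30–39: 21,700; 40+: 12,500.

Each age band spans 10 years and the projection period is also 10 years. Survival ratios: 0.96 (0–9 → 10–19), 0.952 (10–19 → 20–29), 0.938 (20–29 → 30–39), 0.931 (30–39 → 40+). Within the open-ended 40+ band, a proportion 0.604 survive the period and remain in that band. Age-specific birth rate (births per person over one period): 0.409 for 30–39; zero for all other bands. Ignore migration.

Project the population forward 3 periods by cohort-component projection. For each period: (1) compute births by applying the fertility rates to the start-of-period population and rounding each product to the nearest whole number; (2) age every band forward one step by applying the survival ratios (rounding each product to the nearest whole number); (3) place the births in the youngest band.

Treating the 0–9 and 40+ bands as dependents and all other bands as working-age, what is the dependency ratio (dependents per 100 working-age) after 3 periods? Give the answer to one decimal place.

117.9

Numbering the groups 1..5 from youngest to oldest:
— Period 1 —
Births: 21700 * 0.409 = 8875
Group 2: 20500 * 0.96 = 19680
Group 3: 15400 * 0.952 = 14661
Group 4: 18600 * 0.938 = 17447
Group 5: 21700 * 0.931 + 12500 * 0.604 = 20203 + 7550 = 27753
→ [8875, 19680, 14661, 17447, 27753]
— Period 2 —
Births: 17447 * 0.409 = 7136
Group 2: 8875 * 0.96 = 8520
Group 3: 19680 * 0.952 = 18735
Group 4: 14661 * 0.938 = 13752
Group 5: 17447 * 0.931 + 27753 * 0.604 = 16243 + 16763 = 33006
→ [7136, 8520, 18735, 13752, 33006]
— Period 3 —
Births: 13752 * 0.409 = 5625
Group 2: 7136 * 0.96 = 6851
Group 3: 8520 * 0.952 = 8111
Group 4: 18735 * 0.938 = 17573
Group 5: 13752 * 0.931 + 33006 * 0.604 = 12803 + 19936 = 32739
→ [5625, 6851, 8111, 17573, 32739]
Dependents (band 0–9 + band 40+) = 5625 + 32739 = 38364; working-age = 32535; ratio = 38364/32535 × 100 = 117.9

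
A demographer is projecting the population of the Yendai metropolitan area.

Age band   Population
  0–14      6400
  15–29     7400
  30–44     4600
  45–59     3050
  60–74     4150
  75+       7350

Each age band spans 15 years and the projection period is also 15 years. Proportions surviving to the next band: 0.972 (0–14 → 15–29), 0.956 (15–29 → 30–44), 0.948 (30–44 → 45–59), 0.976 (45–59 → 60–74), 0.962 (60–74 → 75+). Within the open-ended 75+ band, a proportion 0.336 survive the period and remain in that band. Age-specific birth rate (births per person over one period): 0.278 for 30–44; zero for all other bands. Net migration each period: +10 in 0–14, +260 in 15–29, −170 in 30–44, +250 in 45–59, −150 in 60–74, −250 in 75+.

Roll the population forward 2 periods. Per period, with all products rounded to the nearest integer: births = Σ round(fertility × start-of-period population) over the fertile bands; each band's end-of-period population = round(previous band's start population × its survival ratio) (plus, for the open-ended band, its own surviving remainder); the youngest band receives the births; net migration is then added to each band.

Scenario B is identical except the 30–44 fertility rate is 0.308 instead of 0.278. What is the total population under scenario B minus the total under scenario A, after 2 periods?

341

After projecting period 1:
Births: 4600 × 0.278 = 1279
15–29: 6400 × 0.972 = 6221
30–44: 7400 × 0.956 = 7074
45–59: 4600 × 0.948 = 4361
60–74: 3050 × 0.976 = 2977
75+: 4150 × 0.962 + 7350 × 0.336 = 3992 + 2470 = 6462
Net migration: 0–14 + 10 → 1289; 15–29 + 260 → 6481; 30–44 − 170 → 6904; 45–59 + 250 → 4611; 60–74 − 150 → 2827; 75+ − 250 → 6212
→ [1289, 6481, 6904, 4611, 2827, 6212]
After projecting period 2:
Births: 6904 × 0.278 = 1919
15–29: 1289 × 0.972 = 1253
30–44: 6481 × 0.956 = 6196
45–59: 6904 × 0.948 = 6545
60–74: 4611 × 0.976 = 4500
75+: 2827 × 0.962 + 6212 × 0.336 = 2720 + 2087 = 4807
Net migration: 0–14 + 10 → 1929; 15–29 + 260 → 1513; 30–44 − 170 → 6026; 45–59 + 250 → 6795; 60–74 − 150 → 4350; 75+ − 250 → 4557
→ [1929, 1513, 6026, 6795, 4350, 4557]
Scenario A total after 2 periods: 25170
Scenario B projection —
After projecting period 1:
Births: 4600 × 0.308 = 1417
15–29: 6400 × 0.972 = 6221
30–44: 7400 × 0.956 = 7074
45–59: 4600 × 0.948 = 4361
60–74: 3050 × 0.976 = 2977
75+: 4150 × 0.962 + 7350 × 0.336 = 3992 + 2470 = 6462
Net migration: 0–14 + 10 → 1427; 15–29 + 260 → 6481; 30–44 − 170 → 6904; 45–59 + 250 → 4611; 60–74 − 150 → 2827; 75+ − 250 → 6212
→ [1427, 6481, 6904, 4611, 2827, 6212]
After projecting period 2:
Births: 6904 × 0.308 = 2126
15–29: 1427 × 0.972 = 1387
30–44: 6481 × 0.956 = 6196
45–59: 6904 × 0.948 = 6545
60–74: 4611 × 0.976 = 4500
75+: 2827 × 0.962 + 6212 × 0.336 = 2720 + 2087 = 4807
Net migration: 0–14 + 10 → 2136; 15–29 + 260 → 1647; 30–44 − 170 → 6026; 45–59 + 250 → 6795; 60–74 − 150 → 4350; 75+ − 250 → 4557
→ [2136, 1647, 6026, 6795, 4350, 4557]
Scenario B total after 2 periods: 25511
Difference B − A = 25511 − 25170 = 341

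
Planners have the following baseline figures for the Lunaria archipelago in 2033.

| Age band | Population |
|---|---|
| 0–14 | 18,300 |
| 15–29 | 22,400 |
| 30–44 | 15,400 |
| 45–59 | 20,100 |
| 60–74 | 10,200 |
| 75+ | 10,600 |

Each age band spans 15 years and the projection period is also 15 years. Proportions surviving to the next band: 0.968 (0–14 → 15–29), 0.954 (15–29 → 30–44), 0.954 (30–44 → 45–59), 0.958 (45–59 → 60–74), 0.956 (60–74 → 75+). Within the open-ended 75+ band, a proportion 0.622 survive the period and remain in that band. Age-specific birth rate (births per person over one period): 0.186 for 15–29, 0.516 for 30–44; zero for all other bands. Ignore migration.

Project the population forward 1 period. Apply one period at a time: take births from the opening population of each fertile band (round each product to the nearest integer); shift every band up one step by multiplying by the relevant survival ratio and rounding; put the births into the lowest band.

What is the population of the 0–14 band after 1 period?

12112

(Groups numbered youngest = 1 to oldest = 6.)
Period 1:
Births: 22400 * 0.186 = 4166 ; 15400 * 0.516 = 7946 → total 12112
Group 2: 18300 * 0.968 = 17714
Group 3: 22400 * 0.954 = 21370
Group 4: 15400 * 0.954 = 14692
Group 5: 20100 * 0.958 = 19256
Group 6: 10200 * 0.956 + 10600 * 0.622 = 9751 + 6593 = 16344
End of period: [12112, 17714, 21370, 14692, 19256, 16344]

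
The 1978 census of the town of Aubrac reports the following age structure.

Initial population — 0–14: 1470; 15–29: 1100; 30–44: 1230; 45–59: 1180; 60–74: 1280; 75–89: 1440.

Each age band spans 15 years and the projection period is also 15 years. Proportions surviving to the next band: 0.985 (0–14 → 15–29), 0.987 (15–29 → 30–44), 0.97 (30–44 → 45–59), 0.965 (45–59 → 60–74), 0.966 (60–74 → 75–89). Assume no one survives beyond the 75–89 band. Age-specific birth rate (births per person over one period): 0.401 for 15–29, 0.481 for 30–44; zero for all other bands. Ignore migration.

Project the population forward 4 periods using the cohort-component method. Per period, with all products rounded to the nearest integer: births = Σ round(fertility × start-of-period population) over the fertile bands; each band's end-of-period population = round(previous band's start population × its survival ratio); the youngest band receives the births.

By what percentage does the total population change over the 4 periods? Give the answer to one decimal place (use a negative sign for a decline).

-17.4

Period 1:
Births: 1100 * 0.401 = 441  |  1230 * 0.481 = 592 → 1033
15–29: 1470 * 0.985 = 1448
30–44: 1100 * 0.987 = 1086
45–59: 1230 * 0.97 = 1193
60–74: 1180 * 0.965 = 1139
75–89: 1280 * 0.966 = 1236
→ [1033, 1448, 1086, 1193, 1139, 1236]
Period 2:
Births: 1448 * 0.401 = 581  |  1086 * 0.481 = 522 → 1103
15–29: 1033 * 0.985 = 1018
30–44: 1448 * 0.987 = 1429
45–59: 1086 * 0.97 = 1053
60–74: 1193 * 0.965 = 1151
75–89: 1139 * 0.966 = 1100
→ [1103, 1018, 1429, 1053, 1151, 1100]
Period 3:
Births: 1018 * 0.401 = 408  |  1429 * 0.481 = 687 → 1095
15–29: 1103 * 0.985 = 1086
30–44: 1018 * 0.987 = 1005
45–59: 1429 * 0.97 = 1386
60–74: 1053 * 0.965 = 1016
75–89: 1151 * 0.966 = 1112
→ [1095, 1086, 1005, 1386, 1016, 1112]
Period 4:
Births: 1086 * 0.401 = 435  |  1005 * 0.481 = 483 → 918
15–29: 1095 * 0.985 = 1079
30–44: 1086 * 0.987 = 1072
45–59: 1005 * 0.97 = 975
60–74: 1386 * 0.965 = 1337
75–89: 1016 * 0.966 = 981
→ [918, 1079, 1072, 975, 1337, 981]
Total: 7700 → 6362; change = -1338; percentage change = -17.4%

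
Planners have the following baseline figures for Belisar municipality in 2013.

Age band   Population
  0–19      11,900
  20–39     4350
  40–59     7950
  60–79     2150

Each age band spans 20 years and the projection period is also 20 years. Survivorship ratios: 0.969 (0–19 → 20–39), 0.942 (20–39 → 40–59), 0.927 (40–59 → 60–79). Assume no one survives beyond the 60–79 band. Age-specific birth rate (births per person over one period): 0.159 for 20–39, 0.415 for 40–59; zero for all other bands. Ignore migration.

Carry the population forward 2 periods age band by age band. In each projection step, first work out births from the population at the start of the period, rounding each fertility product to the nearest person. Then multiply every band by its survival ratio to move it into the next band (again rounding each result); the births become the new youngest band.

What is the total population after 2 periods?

Numbering the bands 1..4 from youngest to oldest:
After projecting period 1:
Births: 4350 × 0.159 = 692 ; 7950 × 0.415 = 3299 ⇒ total 3991
Band 2: 11900 × 0.969 = 11531
Band 3: 4350 × 0.942 = 4098
Band 4: 7950 × 0.927 = 7370
Giving 3991 / 11531 / 4098 / 7370.
After projecting period 2:
Births: 11531 × 0.159 = 1833 ; 4098 × 0.415 = 1701 ⇒ total 3534
Band 2: 3991 × 0.969 = 3867
Band 3: 11531 × 0.942 = 10862
Band 4: 4098 × 0.927 = 3799
Giving 3534 / 3867 / 10862 / 3799.
Total after period 2: 3534 + 3867 + 10862 + 3799 = 22062

22062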